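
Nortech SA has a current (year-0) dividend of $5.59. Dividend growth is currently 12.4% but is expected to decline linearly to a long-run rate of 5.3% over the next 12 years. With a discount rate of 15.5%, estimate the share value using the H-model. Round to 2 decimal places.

H-model: P₀ = D₀[(1+g_L) + H(g_S−g_L)]/(r−g_L), with H = 12/2 = 6.
P₀ = 5.59 × [(1+0.053) + 6×(0.124−0.053)] / (0.155−0.053)
   = 5.59 × 1.4790 / 0.102 = 81.0550

$81.05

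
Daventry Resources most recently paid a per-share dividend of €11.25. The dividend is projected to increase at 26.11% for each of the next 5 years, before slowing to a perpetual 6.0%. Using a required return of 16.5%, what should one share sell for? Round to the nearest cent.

€240.60

Two-stage DDM. Project D₁…D_5 at 0.2611, terminal growth 0.06, discount at r = 0.165.
D_1 = 14.1874
D_2 = 17.8917
D_3 = 22.5632
D_4 = 28.4545
D_5 = 35.8839
Terminal value at t=5: TV = D_6/(r−g) = 38.0370/(0.165−0.06) = 362.2569
P₀ = 14.1874/(1+0.165)^1 + 17.8917/(1+0.165)^2 + 22.5632/(1+0.165)^3 + 28.4545/(1+0.165)^4 + 35.8839/(1+0.165)^5 + 362.2569/(1+0.165)^5 = 240.6047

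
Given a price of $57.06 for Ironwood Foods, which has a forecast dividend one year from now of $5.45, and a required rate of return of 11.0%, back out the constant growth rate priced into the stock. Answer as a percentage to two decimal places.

1.45%

From P₀ = D₁/(r − g), the implied growth is g = r − D₁/P₀.
g = 0.11 − 5.45/57.06 = 0.11 − 0.09551 = 0.01449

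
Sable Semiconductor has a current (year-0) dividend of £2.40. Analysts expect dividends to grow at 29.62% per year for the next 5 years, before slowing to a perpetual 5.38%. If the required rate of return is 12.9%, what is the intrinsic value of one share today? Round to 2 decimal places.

Two-stage DDM. Project D₁…D_5 at 0.2962, terminal growth 0.0538, discount at r = 0.129.
D_1 = 3.1109
D_2 = 4.0323
D_3 = 5.2267
D_4 = 6.7748
D_5 = 8.7816
Terminal value at t=5: TV = D_6/(r−g) = 9.2540/(0.129−0.0538) = 123.0585
P₀ = 3.1109/(1+0.129)^1 + 4.0323/(1+0.129)^2 + 5.2267/(1+0.129)^3 + 6.7748/(1+0.129)^4 + 8.7816/(1+0.129)^5 + 123.0585/(1+0.129)^5 = 85.5958

£85.60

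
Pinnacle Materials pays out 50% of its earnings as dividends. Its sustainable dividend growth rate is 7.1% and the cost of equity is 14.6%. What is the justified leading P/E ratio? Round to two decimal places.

Justified leading P/E = b/(r−g) = 0.50/(0.146−0.071) = 6.6667

6.67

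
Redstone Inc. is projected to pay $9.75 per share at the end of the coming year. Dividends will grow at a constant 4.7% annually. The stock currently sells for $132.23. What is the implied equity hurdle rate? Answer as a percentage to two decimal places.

Rearranging the constant-growth DDM: r = D₁/P₀ + g.
r = 9.7500 / 132.23 + 0.047 = 0.07374 + 0.047 = 0.12074

12.07%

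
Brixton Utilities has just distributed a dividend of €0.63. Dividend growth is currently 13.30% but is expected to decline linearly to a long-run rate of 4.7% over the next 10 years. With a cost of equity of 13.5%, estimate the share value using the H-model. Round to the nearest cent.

H-model: P₀ = D₀[(1+g_L) + H(g_S−g_L)]/(r−g_L), with H = 10/2 = 5.
P₀ = 0.63 × [(1+0.047) + 5×(0.133−0.047)] / (0.135−0.047)
   = 0.63 × 1.4770 / 0.088 = 10.5740

€10.57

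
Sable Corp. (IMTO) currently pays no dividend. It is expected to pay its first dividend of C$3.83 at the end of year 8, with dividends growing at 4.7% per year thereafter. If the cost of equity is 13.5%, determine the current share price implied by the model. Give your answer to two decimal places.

Deferred-dividend DDM. At t=7 the remaining stream is a growing perpetuity with first payment D_8 = 3.83.
V_7 = D_8/(r−g) = 3.83/(0.135−0.047) = 43.5227
P₀ = V_7/(1+r)^7 = 43.5227/(1+0.135)^7 = 17.9368

C$17.94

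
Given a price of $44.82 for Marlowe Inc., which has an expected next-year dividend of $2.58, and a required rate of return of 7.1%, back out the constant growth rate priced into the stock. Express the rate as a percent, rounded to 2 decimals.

1.34%

From P₀ = D₁/(r − g), the implied growth is g = r − D₁/P₀.
g = 0.071 − 2.58/44.82 = 0.071 − 0.05756 = 0.01344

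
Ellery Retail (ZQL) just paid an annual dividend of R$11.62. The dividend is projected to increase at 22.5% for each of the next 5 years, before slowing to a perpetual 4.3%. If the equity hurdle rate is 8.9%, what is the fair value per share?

Two-stage DDM. Project D₁…D_5 at 0.225, terminal growth 0.043, discount at r = 0.089.
D_1 = 14.2345
D_2 = 17.4373
D_3 = 21.3606
D_4 = 26.1668
D_5 = 32.0543
Terminal value at t=5: TV = D_6/(r−g) = 33.4327/(0.089−0.043) = 726.7969
P₀ = 14.2345/(1+0.089)^1 + 17.4373/(1+0.089)^2 + 21.3606/(1+0.089)^3 + 26.1668/(1+0.089)^4 + 32.0543/(1+0.089)^5 + 726.7969/(1+0.089)^5 = 558.3898

R$558.39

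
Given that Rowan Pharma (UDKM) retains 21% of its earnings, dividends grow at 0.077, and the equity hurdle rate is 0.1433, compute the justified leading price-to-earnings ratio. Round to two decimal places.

11.92

Payout ratio b = 1 − 0.21 = 0.79.
Justified leading P/E = b/(r−g) = 0.79/(0.1433−0.077) = 11.9155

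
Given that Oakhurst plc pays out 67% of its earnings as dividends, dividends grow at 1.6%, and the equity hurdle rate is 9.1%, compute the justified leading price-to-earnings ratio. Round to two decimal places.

Justified leading P/E = b/(r−g) = 0.67/(0.091−0.016) = 8.9333

8.93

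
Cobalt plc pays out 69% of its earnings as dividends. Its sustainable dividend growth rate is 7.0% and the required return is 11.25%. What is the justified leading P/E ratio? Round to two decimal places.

16.24

Justified leading P/E = b/(r−g) = 0.69/(0.1125−0.07) = 16.2353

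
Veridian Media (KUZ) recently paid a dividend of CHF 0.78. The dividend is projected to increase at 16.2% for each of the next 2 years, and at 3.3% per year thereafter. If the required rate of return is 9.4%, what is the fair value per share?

CHF 16.61

Two-stage DDM. Project D₁…D_2 at 0.162, terminal growth 0.033, discount at r = 0.094.
D_1 = 0.9064
D_2 = 1.0532
Terminal value at t=2: TV = D_3/(r−g) = 1.0879/(0.094−0.033) = 17.8352
P₀ = 0.9064/(1+0.094)^1 + 1.0532/(1+0.094)^2 + 17.8352/(1+0.094)^2 = 16.6104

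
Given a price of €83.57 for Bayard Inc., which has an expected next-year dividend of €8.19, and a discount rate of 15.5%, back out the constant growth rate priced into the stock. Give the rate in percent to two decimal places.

5.70%

From P₀ = D₁/(r − g), the implied growth is g = r − D₁/P₀.
g = 0.155 − 8.19/83.57 = 0.155 − 0.09800 = 0.05700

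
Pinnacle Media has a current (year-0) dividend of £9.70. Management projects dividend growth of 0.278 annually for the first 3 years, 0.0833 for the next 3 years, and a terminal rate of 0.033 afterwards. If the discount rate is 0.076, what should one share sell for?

£489.33

Three-stage DDM. Project D₁…D_6; terminal Gordon value at t=6 with g = 0.033; discount at r = 0.076.
D_1 = 12.3966
D_2 = 15.8429
D_3 = 20.2472
D_4 = 21.9338
D_5 = 23.7608
D_6 = 25.7401
TV_6 = 26.5895/(0.076−0.033) = 618.3614
P₀ = Σ Dₜ/(1+r)ᵗ + TV_6/(1+r)^6 = 489.3259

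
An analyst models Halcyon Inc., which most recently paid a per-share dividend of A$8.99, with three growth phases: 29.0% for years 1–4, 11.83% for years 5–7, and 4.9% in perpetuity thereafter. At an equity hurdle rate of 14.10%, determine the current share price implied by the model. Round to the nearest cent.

Three-stage DDM. Project D₁…D_7; terminal Gordon value at t=7 with g = 0.049; discount at r = 0.141.
D_1 = 11.5971
D_2 = 14.9603
D_3 = 19.2987
D_4 = 24.8954
D_5 = 27.8405
D_6 = 31.1340
D_7 = 34.8172
TV_7 = 36.5232/(0.141−0.049) = 396.9915
P₀ = Σ Dₜ/(1+r)ᵗ + TV_7/(1+r)^7 = 249.3525

A$249.35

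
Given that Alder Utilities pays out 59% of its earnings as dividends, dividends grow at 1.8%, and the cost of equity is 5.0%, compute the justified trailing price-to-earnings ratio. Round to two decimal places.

Justified trailing P/E = b(1+g)/(r−g) = 0.59×(1+0.018)/(0.05−0.018) = 18.7694

18.77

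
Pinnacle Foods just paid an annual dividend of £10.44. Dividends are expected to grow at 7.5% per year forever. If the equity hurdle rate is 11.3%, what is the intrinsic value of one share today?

£295.34

Gordon growth model: P₀ = D₁/(r − g). D₁ = 10.44 × (1 + 0.075) = 11.2230.
P₀ = 11.2230 / (0.113 − 0.075) = 11.2230 / 0.038 = 295.3421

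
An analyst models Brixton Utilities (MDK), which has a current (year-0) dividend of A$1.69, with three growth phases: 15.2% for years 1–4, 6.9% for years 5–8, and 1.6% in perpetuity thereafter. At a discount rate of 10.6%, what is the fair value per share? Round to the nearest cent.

Three-stage DDM. Project D₁…D_8; terminal Gordon value at t=8 with g = 0.016; discount at r = 0.106.
D_1 = 1.9469
D_2 = 2.2428
D_3 = 2.5837
D_4 = 2.9764
D_5 = 3.1818
D_6 = 3.4014
D_7 = 3.6360
D_8 = 3.8869
TV_8 = 3.9491/(0.106−0.016) = 43.8792
P₀ = Σ Dₜ/(1+r)ᵗ + TV_8/(1+r)^8 = 34.4042

A$34.40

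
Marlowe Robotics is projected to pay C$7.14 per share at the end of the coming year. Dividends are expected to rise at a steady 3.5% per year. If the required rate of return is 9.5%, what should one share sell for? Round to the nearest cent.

C$119.00

Gordon growth model: P₀ = D₁/(r − g), with D₁ = 7.14 given directly.
P₀ = 7.1400 / (0.095 − 0.035) = 7.1400 / 0.06 = 119.0000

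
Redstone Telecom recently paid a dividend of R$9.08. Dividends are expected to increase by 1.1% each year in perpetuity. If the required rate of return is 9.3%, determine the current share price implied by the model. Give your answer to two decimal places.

Gordon growth model: P₀ = D₁/(r − g). D₁ = 9.08 × (1 + 0.011) = 9.1799.
P₀ = 9.1799 / (0.093 − 0.011) = 9.1799 / 0.082 = 111.9498

R$111.95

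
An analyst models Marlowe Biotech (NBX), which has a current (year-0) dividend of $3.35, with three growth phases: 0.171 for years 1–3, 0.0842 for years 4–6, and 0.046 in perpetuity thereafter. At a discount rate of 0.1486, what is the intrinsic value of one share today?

Three-stage DDM. Project D₁…D_6; terminal Gordon value at t=6 with g = 0.046; discount at r = 0.1486.
D_1 = 3.9229
D_2 = 4.5937
D_3 = 5.3792
D_4 = 5.8321
D_5 = 6.3232
D_6 = 6.8556
TV_6 = 7.1709/(0.1486−0.046) = 69.8921
P₀ = Σ Dₜ/(1+r)ᵗ + TV_6/(1+r)^6 = 50.3844

$50.38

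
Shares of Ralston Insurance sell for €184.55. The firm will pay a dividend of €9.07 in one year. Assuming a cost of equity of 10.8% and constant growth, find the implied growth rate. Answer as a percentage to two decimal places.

From P₀ = D₁/(r − g), the implied growth is g = r − D₁/P₀.
g = 0.108 − 9.07/184.55 = 0.108 − 0.04915 = 0.05885

5.89%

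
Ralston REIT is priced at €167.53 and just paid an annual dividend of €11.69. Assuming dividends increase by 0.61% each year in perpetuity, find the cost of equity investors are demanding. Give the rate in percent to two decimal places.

Rearranging the constant-growth DDM: r = D₁/P₀ + g.
D₁ = 11.69 × (1 + 0.0061) = 11.7613.
r = 11.7613 / 167.53 + 0.0061 = 0.07020 + 0.0061 = 0.07630

7.63%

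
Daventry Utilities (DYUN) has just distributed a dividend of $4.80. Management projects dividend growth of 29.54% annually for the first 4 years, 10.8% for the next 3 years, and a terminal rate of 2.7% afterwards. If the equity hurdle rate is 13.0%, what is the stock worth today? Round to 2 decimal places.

Three-stage DDM. Project D₁…D_7; terminal Gordon value at t=7 with g = 0.027; discount at r = 0.13.
D_1 = 6.2179
D_2 = 8.0547
D_3 = 10.4341
D_4 = 13.5163
D_5 = 14.9760
D_6 = 16.5934
D_7 = 18.3855
TV_7 = 18.8819/(0.13−0.027) = 183.3198
P₀ = Σ Dₜ/(1+r)ᵗ + TV_7/(1+r)^7 = 129.1672

$129.17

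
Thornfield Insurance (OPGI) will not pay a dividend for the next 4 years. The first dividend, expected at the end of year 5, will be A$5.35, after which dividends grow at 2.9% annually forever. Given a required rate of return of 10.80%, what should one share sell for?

Deferred-dividend DDM. At t=4 the remaining stream is a growing perpetuity with first payment D_5 = 5.35.
V_4 = D_5/(r−g) = 5.35/(0.108−0.029) = 67.7215
P₀ = V_4/(1+r)^4 = 67.7215/(1+0.108)^4 = 44.9332

A$44.93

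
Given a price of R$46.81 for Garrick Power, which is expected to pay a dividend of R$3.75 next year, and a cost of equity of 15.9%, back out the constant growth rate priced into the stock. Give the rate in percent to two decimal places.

From P₀ = D₁/(r − g), the implied growth is g = r − D₁/P₀.
g = 0.159 − 3.75/46.81 = 0.159 − 0.08011 = 0.07889

7.89%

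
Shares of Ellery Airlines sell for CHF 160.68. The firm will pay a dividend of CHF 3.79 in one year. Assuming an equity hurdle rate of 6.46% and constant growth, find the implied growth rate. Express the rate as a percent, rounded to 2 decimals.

4.10%

From P₀ = D₁/(r − g), the implied growth is g = r − D₁/P₀.
g = 0.0646 − 3.79/160.68 = 0.0646 − 0.02359 = 0.04101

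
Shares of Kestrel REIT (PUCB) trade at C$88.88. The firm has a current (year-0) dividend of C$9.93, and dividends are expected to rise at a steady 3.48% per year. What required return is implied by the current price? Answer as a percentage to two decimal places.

Rearranging the constant-growth DDM: r = D₁/P₀ + g.
D₁ = 9.93 × (1 + 0.0348) = 10.2756.
r = 10.2756 / 88.88 + 0.0348 = 0.11561 + 0.0348 = 0.15041

15.04%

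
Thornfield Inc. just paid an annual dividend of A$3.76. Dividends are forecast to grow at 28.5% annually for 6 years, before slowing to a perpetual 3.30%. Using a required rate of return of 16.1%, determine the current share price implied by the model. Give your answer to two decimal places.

Two-stage DDM. Project D₁…D_6 at 0.285, terminal growth 0.033, discount at r = 0.161.
D_1 = 4.8316
D_2 = 6.2086
D_3 = 7.9781
D_4 = 10.2518
D_5 = 13.1736
D_6 = 16.9280
Terminal value at t=6: TV = D_7/(r−g) = 17.4867/(0.161−0.033) = 136.6146
P₀ = 4.8316/(1+0.161)^1 + 6.2086/(1+0.161)^2 + 7.9781/(1+0.161)^3 + 10.2518/(1+0.161)^4 + 13.1736/(1+0.161)^5 + 16.9280/(1+0.161)^6 + 136.6146/(1+0.161)^6 = 88.4487

A$88.45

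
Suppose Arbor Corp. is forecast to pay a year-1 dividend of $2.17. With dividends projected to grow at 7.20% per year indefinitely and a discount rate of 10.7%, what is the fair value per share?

Gordon growth model: P₀ = D₁/(r − g), with D₁ = 2.17 given directly.
P₀ = 2.1700 / (0.107 − 0.072) = 2.1700 / 0.035 = 62.0000

$62.00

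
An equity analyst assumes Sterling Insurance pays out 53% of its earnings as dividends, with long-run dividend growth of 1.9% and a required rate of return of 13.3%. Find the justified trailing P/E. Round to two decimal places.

4.74

Justified trailing P/E = b(1+g)/(r−g) = 0.53×(1+0.019)/(0.133−0.019) = 4.7375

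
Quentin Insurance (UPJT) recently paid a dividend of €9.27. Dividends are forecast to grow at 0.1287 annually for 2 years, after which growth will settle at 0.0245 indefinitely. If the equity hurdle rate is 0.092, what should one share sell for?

€169.80

Two-stage DDM. Project D₁…D_2 at 0.1287, terminal growth 0.0245, discount at r = 0.092.
D_1 = 10.4630
D_2 = 11.8096
Terminal value at t=2: TV = D_3/(r−g) = 12.0990/(0.092−0.0245) = 179.2441
P₀ = 10.4630/(1+0.092)^1 + 11.8096/(1+0.092)^2 + 179.2441/(1+0.092)^2 = 169.7992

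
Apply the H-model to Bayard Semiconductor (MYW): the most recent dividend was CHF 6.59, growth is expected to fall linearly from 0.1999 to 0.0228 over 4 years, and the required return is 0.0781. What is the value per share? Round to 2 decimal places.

H-model: P₀ = D₀[(1+g_L) + H(g_S−g_L)]/(r−g_L), with H = 4/2 = 2.
P₀ = 6.59 × [(1+0.0228) + 2×(0.1999−0.0228)] / (0.0781−0.0228)
   = 6.59 × 1.3770 / 0.0553 = 164.0946

CHF 164.09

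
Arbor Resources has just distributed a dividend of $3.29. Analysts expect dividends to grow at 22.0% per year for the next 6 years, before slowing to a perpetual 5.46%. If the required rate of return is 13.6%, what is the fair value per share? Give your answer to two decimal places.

Two-stage DDM. Project D₁…D_6 at 0.22, terminal growth 0.0546, discount at r = 0.136.
D_1 = 4.0138
D_2 = 4.8968
D_3 = 5.9741
D_4 = 7.2885
D_5 = 8.8919
D_6 = 10.8481
Terminal value at t=6: TV = D_7/(r−g) = 11.4404/(0.136−0.0546) = 140.5459
P₀ = 4.0138/(1+0.136)^1 + 4.8968/(1+0.136)^2 + 5.9741/(1+0.136)^3 + 7.2885/(1+0.136)^4 + 8.8919/(1+0.136)^5 + 10.8481/(1+0.136)^6 + 140.5459/(1+0.136)^6 = 90.9226

$90.92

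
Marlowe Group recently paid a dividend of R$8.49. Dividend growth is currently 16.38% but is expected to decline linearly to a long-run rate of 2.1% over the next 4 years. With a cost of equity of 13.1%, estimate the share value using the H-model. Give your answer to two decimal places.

R$100.85

H-model: P₀ = D₀[(1+g_L) + H(g_S−g_L)]/(r−g_L), with H = 4/2 = 2.
P₀ = 8.49 × [(1+0.021) + 2×(0.1638−0.021)] / (0.131−0.021)
   = 8.49 × 1.3066 / 0.11 = 100.8458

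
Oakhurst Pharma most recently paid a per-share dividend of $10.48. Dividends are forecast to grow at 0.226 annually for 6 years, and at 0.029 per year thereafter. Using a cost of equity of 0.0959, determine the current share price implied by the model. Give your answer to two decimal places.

$410.82

Two-stage DDM. Project D₁…D_6 at 0.226, terminal growth 0.029, discount at r = 0.0959.
D_1 = 12.8485
D_2 = 15.7522
D_3 = 19.3122
D_4 = 23.6768
D_5 = 29.0278
D_6 = 35.5880
Terminal value at t=6: TV = D_7/(r−g) = 36.6201/(0.0959−0.029) = 547.3856
P₀ = 12.8485/(1+0.0959)^1 + 15.7522/(1+0.0959)^2 + 19.3122/(1+0.0959)^3 + 23.6768/(1+0.0959)^4 + 29.0278/(1+0.0959)^5 + 35.5880/(1+0.0959)^6 + 547.3856/(1+0.0959)^6 = 410.8214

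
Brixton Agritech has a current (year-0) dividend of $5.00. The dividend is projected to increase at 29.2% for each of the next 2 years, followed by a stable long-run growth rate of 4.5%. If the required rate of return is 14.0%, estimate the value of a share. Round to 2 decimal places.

$82.73

Two-stage DDM. Project D₁…D_2 at 0.292, terminal growth 0.045, discount at r = 0.14.
D_1 = 6.4600
D_2 = 8.3463
Terminal value at t=2: TV = D_3/(r−g) = 8.7219/(0.14−0.045) = 91.8095
P₀ = 6.4600/(1+0.14)^1 + 8.3463/(1+0.14)^2 + 91.8095/(1+0.14)^2 = 82.7333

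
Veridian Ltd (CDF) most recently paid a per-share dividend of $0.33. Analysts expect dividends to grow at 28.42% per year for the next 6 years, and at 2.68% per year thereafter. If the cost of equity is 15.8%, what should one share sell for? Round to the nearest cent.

Two-stage DDM. Project D₁…D_6 at 0.2842, terminal growth 0.0268, discount at r = 0.158.
D_1 = 0.4238
D_2 = 0.5442
D_3 = 0.6989
D_4 = 0.8975
D_5 = 1.1526
D_6 = 1.4802
Terminal value at t=6: TV = D_7/(r−g) = 1.5198/(0.158−0.0268) = 11.5841
P₀ = 0.4238/(1+0.158)^1 + 0.5442/(1+0.158)^2 + 0.6989/(1+0.158)^3 + 0.8975/(1+0.158)^4 + 1.1526/(1+0.158)^5 + 1.4802/(1+0.158)^6 + 11.5841/(1+0.158)^6 = 7.6925

$7.69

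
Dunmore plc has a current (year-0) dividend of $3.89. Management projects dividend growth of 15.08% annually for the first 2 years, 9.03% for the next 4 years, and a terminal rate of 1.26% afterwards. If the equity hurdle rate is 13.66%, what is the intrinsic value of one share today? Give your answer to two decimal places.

Three-stage DDM. Project D₁…D_6; terminal Gordon value at t=6 with g = 0.0126; discount at r = 0.1366.
D_1 = 4.4766
D_2 = 5.1517
D_3 = 5.6169
D_4 = 6.1241
D_5 = 6.6771
D_6 = 7.2800
TV_6 = 7.3718/(0.1366−0.0126) = 59.4497
P₀ = Σ Dₜ/(1+r)ᵗ + TV_6/(1+r)^6 = 49.8923

$49.89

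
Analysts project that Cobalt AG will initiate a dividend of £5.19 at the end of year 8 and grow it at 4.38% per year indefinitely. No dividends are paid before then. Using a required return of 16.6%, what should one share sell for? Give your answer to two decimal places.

Deferred-dividend DDM. At t=7 the remaining stream is a growing perpetuity with first payment D_8 = 5.19.
V_7 = D_8/(r−g) = 5.19/(0.166−0.0438) = 42.4714
P₀ = V_7/(1+r)^7 = 42.4714/(1+0.166)^7 = 14.4946

£14.49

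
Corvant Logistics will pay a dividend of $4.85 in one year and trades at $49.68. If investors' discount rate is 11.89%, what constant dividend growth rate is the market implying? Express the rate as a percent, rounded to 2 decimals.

From P₀ = D₁/(r − g), the implied growth is g = r − D₁/P₀.
g = 0.1189 − 4.85/49.68 = 0.1189 − 0.09762 = 0.02128

2.13%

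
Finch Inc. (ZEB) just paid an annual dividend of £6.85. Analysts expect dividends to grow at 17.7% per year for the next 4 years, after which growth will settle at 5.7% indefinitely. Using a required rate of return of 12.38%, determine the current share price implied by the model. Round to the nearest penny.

£161.22

Two-stage DDM. Project D₁…D_4 at 0.177, terminal growth 0.057, discount at r = 0.1238.
D_1 = 8.0625
D_2 = 9.4895
D_3 = 11.1691
D_4 = 13.1461
Terminal value at t=4: TV = D_5/(r−g) = 13.8954/(0.1238−0.057) = 208.0151
P₀ = 8.0625/(1+0.1238)^1 + 9.4895/(1+0.1238)^2 + 11.1691/(1+0.1238)^3 + 13.1461/(1+0.1238)^4 + 208.0151/(1+0.1238)^4 = 161.2183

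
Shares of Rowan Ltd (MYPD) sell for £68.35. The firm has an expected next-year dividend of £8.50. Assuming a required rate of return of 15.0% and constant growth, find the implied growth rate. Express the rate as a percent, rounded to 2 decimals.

2.56%

From P₀ = D₁/(r − g), the implied growth is g = r − D₁/P₀.
g = 0.15 − 8.50/68.35 = 0.15 − 0.12436 = 0.02564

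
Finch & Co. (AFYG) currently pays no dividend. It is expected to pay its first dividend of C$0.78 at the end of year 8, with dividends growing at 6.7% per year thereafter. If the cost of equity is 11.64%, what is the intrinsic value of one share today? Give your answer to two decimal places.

C$7.31

Deferred-dividend DDM. At t=7 the remaining stream is a growing perpetuity with first payment D_8 = 0.78.
V_7 = D_8/(r−g) = 0.78/(0.1164−0.067) = 15.7895
P₀ = V_7/(1+r)^7 = 15.7895/(1+0.1164)^7 = 7.3051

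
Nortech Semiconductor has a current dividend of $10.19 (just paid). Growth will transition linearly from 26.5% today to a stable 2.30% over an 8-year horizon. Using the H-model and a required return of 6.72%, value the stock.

$459.01

H-model: P₀ = D₀[(1+g_L) + H(g_S−g_L)]/(r−g_L), with H = 8/2 = 4.
P₀ = 10.19 × [(1+0.023) + 4×(0.265−0.023)] / (0.0672−0.023)
   = 10.19 × 1.9910 / 0.0442 = 459.0111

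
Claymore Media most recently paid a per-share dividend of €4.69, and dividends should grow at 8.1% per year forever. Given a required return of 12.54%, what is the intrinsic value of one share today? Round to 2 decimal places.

€114.19

Gordon growth model: P₀ = D₁/(r − g). D₁ = 4.69 × (1 + 0.081) = 5.0699.
P₀ = 5.0699 / (0.1254 − 0.081) = 5.0699 / 0.0444 = 114.1867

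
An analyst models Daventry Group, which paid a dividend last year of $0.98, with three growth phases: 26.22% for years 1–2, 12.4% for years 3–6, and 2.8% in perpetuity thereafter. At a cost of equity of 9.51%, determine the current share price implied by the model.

Three-stage DDM. Project D₁…D_6; terminal Gordon value at t=6 with g = 0.028; discount at r = 0.0951.
D_1 = 1.2370
D_2 = 1.5613
D_3 = 1.7549
D_4 = 1.9725
D_5 = 2.2171
D_6 = 2.4920
TV_6 = 2.5618/(0.0951−0.028) = 38.1784
P₀ = Σ Dₜ/(1+r)ᵗ + TV_6/(1+r)^6 = 30.1276

$30.13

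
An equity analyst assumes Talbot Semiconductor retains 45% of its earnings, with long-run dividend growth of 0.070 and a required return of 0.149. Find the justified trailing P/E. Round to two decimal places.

7.45

Payout ratio b = 1 − 0.45 = 0.55.
Justified trailing P/E = b(1+g)/(r−g) = 0.55×(1+0.07)/(0.149−0.07) = 7.4494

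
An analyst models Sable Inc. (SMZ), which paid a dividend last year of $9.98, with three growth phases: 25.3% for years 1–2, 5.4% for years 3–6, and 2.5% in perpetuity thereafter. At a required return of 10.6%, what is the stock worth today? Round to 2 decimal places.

$203.30

Three-stage DDM. Project D₁…D_6; terminal Gordon value at t=6 with g = 0.025; discount at r = 0.106.
D_1 = 12.5049
D_2 = 15.6687
D_3 = 16.5148
D_4 = 17.4066
D_5 = 18.3466
D_6 = 19.3373
TV_6 = 19.8207/(0.106−0.025) = 244.7000
P₀ = Σ Dₜ/(1+r)ᵗ + TV_6/(1+r)^6 = 203.2980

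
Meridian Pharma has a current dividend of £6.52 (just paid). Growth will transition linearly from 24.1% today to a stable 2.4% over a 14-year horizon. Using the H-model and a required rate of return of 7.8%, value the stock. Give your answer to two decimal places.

H-model: P₀ = D₀[(1+g_L) + H(g_S−g_L)]/(r−g_L), with H = 14/2 = 7.
P₀ = 6.52 × [(1+0.024) + 7×(0.241−0.024)] / (0.078−0.024)
   = 6.52 × 2.5430 / 0.054 = 307.0437

£307.04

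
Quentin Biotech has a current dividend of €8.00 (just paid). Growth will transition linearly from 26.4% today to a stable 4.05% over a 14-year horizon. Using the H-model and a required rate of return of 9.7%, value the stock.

€368.85

H-model: P₀ = D₀[(1+g_L) + H(g_S−g_L)]/(r−g_L), with H = 14/2 = 7.
P₀ = 8.00 × [(1+0.0405) + 7×(0.264−0.0405)] / (0.097−0.0405)
   = 8.00 × 2.6050 / 0.0565 = 368.8496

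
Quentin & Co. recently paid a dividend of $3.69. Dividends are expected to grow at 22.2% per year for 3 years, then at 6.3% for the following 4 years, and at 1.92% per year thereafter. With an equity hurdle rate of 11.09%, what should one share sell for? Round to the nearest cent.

Three-stage DDM. Project D₁…D_7; terminal Gordon value at t=7 with g = 0.0192; discount at r = 0.1109.
D_1 = 4.5092
D_2 = 5.5102
D_3 = 6.7335
D_4 = 7.1577
D_5 = 7.6086
D_6 = 8.0880
D_7 = 8.5975
TV_7 = 8.7626/(0.1109−0.0192) = 95.5571
P₀ = Σ Dₜ/(1+r)ᵗ + TV_7/(1+r)^7 = 76.8187

$76.82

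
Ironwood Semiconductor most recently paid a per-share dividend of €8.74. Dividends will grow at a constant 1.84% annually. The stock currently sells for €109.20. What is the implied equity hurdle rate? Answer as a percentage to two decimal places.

9.99%

Rearranging the constant-growth DDM: r = D₁/P₀ + g.
D₁ = 8.74 × (1 + 0.0184) = 8.9008.
r = 8.9008 / 109.20 + 0.0184 = 0.08151 + 0.0184 = 0.09991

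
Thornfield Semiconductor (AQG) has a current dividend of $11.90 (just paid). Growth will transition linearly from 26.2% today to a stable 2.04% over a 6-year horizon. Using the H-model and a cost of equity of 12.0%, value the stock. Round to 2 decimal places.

H-model: P₀ = D₀[(1+g_L) + H(g_S−g_L)]/(r−g_L), with H = 6/2 = 3.
P₀ = 11.90 × [(1+0.0204) + 3×(0.262−0.0204)] / (0.12−0.0204)
   = 11.90 × 1.7452 / 0.0996 = 208.5129

$208.51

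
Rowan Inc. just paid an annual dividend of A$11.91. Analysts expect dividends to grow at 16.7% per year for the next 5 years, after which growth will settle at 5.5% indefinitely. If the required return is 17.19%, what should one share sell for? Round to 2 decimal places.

Two-stage DDM. Project D₁…D_5 at 0.167, terminal growth 0.055, discount at r = 0.1719.
D_1 = 13.8990
D_2 = 16.2201
D_3 = 18.9289
D_4 = 22.0900
D_5 = 25.7790
Terminal value at t=5: TV = D_6/(r−g) = 27.1968/(0.1719−0.055) = 232.6505
P₀ = 13.8990/(1+0.1719)^1 + 16.2201/(1+0.1719)^2 + 18.9289/(1+0.1719)^3 + 22.0900/(1+0.1719)^4 + 25.7790/(1+0.1719)^5 + 232.6505/(1+0.1719)^5 = 164.0642

A$164.06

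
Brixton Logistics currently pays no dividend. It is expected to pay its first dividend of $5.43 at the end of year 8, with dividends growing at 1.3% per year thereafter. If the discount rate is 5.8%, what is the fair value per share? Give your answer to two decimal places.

$81.32

Deferred-dividend DDM. At t=7 the remaining stream is a growing perpetuity with first payment D_8 = 5.43.
V_7 = D_8/(r−g) = 5.43/(0.058−0.013) = 120.6667
P₀ = V_7/(1+r)^7 = 120.6667/(1+0.058)^7 = 81.3182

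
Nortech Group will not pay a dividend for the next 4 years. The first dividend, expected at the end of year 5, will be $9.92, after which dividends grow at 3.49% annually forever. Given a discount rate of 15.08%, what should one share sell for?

$48.80

Deferred-dividend DDM. At t=4 the remaining stream is a growing perpetuity with first payment D_5 = 9.92.
V_4 = D_5/(r−g) = 9.92/(0.1508−0.0349) = 85.5910
P₀ = V_4/(1+r)^4 = 85.5910/(1+0.1508)^4 = 48.8010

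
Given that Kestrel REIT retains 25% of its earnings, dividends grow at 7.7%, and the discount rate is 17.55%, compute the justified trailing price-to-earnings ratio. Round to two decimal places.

Payout ratio b = 1 − 0.25 = 0.75.
Justified trailing P/E = b(1+g)/(r−g) = 0.75×(1+0.077)/(0.1755−0.077) = 8.2005

8.20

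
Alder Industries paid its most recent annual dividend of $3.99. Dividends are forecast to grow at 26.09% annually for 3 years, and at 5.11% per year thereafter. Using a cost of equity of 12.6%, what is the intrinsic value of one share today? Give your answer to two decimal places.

$93.70

Two-stage DDM. Project D₁…D_3 at 0.2609, terminal growth 0.0511, discount at r = 0.126.
D_1 = 5.0310
D_2 = 6.3436
D_3 = 7.9986
Terminal value at t=3: TV = D_4/(r−g) = 8.4073/(0.126−0.0511) = 112.2476
P₀ = 5.0310/(1+0.126)^1 + 6.3436/(1+0.126)^2 + 7.9986/(1+0.126)^3 + 112.2476/(1+0.126)^3 = 93.6993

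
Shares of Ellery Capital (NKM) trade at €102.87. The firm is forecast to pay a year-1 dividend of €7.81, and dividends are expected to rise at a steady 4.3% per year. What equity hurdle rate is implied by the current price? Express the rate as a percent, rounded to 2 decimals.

Rearranging the constant-growth DDM: r = D₁/P₀ + g.
r = 7.8100 / 102.87 + 0.043 = 0.07592 + 0.043 = 0.11892

11.89%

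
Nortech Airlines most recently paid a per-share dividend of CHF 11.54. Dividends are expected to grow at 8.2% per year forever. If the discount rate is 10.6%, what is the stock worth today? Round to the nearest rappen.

CHF 520.26

Gordon growth model: P₀ = D₁/(r − g). D₁ = 11.54 × (1 + 0.082) = 12.4863.
P₀ = 12.4863 / (0.106 − 0.082) = 12.4863 / 0.024 = 520.2617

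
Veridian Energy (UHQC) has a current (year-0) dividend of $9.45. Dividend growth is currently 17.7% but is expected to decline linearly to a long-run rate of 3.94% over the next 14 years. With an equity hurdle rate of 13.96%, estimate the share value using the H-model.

$188.87

H-model: P₀ = D₀[(1+g_L) + H(g_S−g_L)]/(r−g_L), with H = 14/2 = 7.
P₀ = 9.45 × [(1+0.0394) + 7×(0.177−0.0394)] / (0.1396−0.0394)
   = 9.45 × 2.0026 / 0.1002 = 188.8680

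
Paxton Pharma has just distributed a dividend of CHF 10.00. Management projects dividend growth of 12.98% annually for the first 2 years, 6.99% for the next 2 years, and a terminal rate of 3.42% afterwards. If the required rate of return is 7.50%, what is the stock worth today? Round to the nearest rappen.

Three-stage DDM. Project D₁…D_4; terminal Gordon value at t=4 with g = 0.0342; discount at r = 0.075.
D_1 = 11.2980
D_2 = 12.7645
D_3 = 13.6567
D_4 = 14.6113
TV_4 = 15.1110/(0.075−0.0342) = 370.3684
P₀ = Σ Dₜ/(1+r)ᵗ + TV_4/(1+r)^4 = 320.8214

CHF 320.82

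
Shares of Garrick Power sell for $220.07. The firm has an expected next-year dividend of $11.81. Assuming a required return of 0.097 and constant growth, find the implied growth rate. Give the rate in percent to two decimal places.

4.33%

From P₀ = D₁/(r − g), the implied growth is g = r − D₁/P₀.
g = 0.097 − 11.81/220.07 = 0.097 − 0.05366 = 0.04334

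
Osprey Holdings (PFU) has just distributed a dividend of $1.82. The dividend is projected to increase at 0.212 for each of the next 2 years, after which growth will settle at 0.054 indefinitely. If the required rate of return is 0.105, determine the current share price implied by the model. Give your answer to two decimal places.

Two-stage DDM. Project D₁…D_2 at 0.212, terminal growth 0.054, discount at r = 0.105.
D_1 = 2.2058
D_2 = 2.6735
Terminal value at t=2: TV = D_3/(r−g) = 2.8178/(0.105−0.054) = 55.2519
P₀ = 2.2058/(1+0.105)^1 + 2.6735/(1+0.105)^2 + 55.2519/(1+0.105)^2 = 49.4362

$49.44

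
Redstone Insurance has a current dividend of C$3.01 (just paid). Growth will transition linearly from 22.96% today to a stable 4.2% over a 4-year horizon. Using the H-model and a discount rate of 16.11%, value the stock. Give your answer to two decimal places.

H-model: P₀ = D₀[(1+g_L) + H(g_S−g_L)]/(r−g_L), with H = 4/2 = 2.
P₀ = 3.01 × [(1+0.042) + 2×(0.2296−0.042)] / (0.1611−0.042)
   = 3.01 × 1.4172 / 0.1191 = 35.8167

C$35.82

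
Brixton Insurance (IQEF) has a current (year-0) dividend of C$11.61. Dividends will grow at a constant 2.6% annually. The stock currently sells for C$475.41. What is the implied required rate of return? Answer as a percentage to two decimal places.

5.11%

Rearranging the constant-growth DDM: r = D₁/P₀ + g.
D₁ = 11.61 × (1 + 0.026) = 11.9119.
r = 11.9119 / 475.41 + 0.026 = 0.02506 + 0.026 = 0.05106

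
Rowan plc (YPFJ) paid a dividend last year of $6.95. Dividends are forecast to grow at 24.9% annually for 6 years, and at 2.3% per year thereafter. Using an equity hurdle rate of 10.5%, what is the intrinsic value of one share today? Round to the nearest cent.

Two-stage DDM. Project D₁…D_6 at 0.249, terminal growth 0.023, discount at r = 0.105.
D_1 = 8.6806
D_2 = 10.8420
D_3 = 13.5417
D_4 = 16.9135
D_5 = 21.1250
D_6 = 26.3851
Terminal value at t=6: TV = D_7/(r−g) = 26.9920/(0.105−0.023) = 329.1707
P₀ = 8.6806/(1+0.105)^1 + 10.8420/(1+0.105)^2 + 13.5417/(1+0.105)^3 + 16.9135/(1+0.105)^4 + 21.1250/(1+0.105)^5 + 26.3851/(1+0.105)^6 + 329.1707/(1+0.105)^6 = 246.2535

$246.25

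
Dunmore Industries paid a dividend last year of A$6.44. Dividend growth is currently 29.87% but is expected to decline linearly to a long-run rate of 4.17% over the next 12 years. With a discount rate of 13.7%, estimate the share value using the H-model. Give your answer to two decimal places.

H-model: P₀ = D₀[(1+g_L) + H(g_S−g_L)]/(r−g_L), with H = 12/2 = 6.
P₀ = 6.44 × [(1+0.0417) + 6×(0.2987−0.0417)] / (0.137−0.0417)
   = 6.44 × 2.5837 / 0.0953 = 174.5963

A$174.60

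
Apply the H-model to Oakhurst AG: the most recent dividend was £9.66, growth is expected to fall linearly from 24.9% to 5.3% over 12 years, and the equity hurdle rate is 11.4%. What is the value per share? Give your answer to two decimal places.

H-model: P₀ = D₀[(1+g_L) + H(g_S−g_L)]/(r−g_L), with H = 12/2 = 6.
P₀ = 9.66 × [(1+0.053) + 6×(0.249−0.053)] / (0.114−0.053)
   = 9.66 × 2.2290 / 0.061 = 352.9859

£352.99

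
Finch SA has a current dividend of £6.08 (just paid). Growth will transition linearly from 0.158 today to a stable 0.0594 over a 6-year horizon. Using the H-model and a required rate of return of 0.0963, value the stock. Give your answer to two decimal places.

£223.30

H-model: P₀ = D₀[(1+g_L) + H(g_S−g_L)]/(r−g_L), with H = 6/2 = 3.
P₀ = 6.08 × [(1+0.0594) + 3×(0.158−0.0594)] / (0.0963−0.0594)
   = 6.08 × 1.3552 / 0.0369 = 223.2958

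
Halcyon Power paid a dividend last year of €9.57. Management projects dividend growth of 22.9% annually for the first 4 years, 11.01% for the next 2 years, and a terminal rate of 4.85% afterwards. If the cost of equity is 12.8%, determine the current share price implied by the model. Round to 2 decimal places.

Three-stage DDM. Project D₁…D_6; terminal Gordon value at t=6 with g = 0.0485; discount at r = 0.128.
D_1 = 11.7615
D_2 = 14.4549
D_3 = 17.7651
D_4 = 21.8333
D_5 = 24.2372
D_6 = 26.9057
TV_6 = 28.2106/(0.128−0.0485) = 354.8501
P₀ = Σ Dₜ/(1+r)ᵗ + TV_6/(1+r)^6 = 246.2468

€246.25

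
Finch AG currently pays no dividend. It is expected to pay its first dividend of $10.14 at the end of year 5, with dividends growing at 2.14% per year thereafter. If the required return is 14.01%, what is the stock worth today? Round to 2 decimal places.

Deferred-dividend DDM. At t=4 the remaining stream is a growing perpetuity with first payment D_5 = 10.14.
V_4 = D_5/(r−g) = 10.14/(0.1401−0.0214) = 85.4254
P₀ = V_4/(1+r)^4 = 85.4254/(1+0.1401)^4 = 50.5610

$50.56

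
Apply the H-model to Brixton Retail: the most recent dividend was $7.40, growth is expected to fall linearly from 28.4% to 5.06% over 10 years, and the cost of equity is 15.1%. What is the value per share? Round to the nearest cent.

H-model: P₀ = D₀[(1+g_L) + H(g_S−g_L)]/(r−g_L), with H = 10/2 = 5.
P₀ = 7.40 × [(1+0.0506) + 5×(0.284−0.0506)] / (0.151−0.0506)
   = 7.40 × 2.2176 / 0.1004 = 163.4486

$163.45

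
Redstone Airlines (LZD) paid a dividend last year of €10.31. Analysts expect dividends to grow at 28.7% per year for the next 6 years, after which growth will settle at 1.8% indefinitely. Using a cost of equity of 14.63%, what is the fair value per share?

€258.45

Two-stage DDM. Project D₁…D_6 at 0.287, terminal growth 0.018, discount at r = 0.1463.
D_1 = 13.2690
D_2 = 17.0772
D_3 = 21.9783
D_4 = 28.2861
D_5 = 36.4042
D_6 = 46.8522
Terminal value at t=6: TV = D_7/(r−g) = 47.6955/(0.1463−0.018) = 371.7501
P₀ = 13.2690/(1+0.1463)^1 + 17.0772/(1+0.1463)^2 + 21.9783/(1+0.1463)^3 + 28.2861/(1+0.1463)^4 + 36.4042/(1+0.1463)^5 + 46.8522/(1+0.1463)^6 + 371.7501/(1+0.1463)^6 = 258.4456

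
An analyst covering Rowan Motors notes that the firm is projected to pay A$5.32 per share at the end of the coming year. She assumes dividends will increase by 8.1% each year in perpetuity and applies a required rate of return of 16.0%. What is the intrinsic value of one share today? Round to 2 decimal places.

A$67.34

Gordon growth model: P₀ = D₁/(r − g), with D₁ = 5.32 given directly.
P₀ = 5.3200 / (0.16 − 0.081) = 5.3200 / 0.079 = 67.3418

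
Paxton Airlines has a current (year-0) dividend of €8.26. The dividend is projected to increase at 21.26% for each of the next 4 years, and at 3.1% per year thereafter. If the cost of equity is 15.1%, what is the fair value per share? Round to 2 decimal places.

€125.13

Two-stage DDM. Project D₁…D_4 at 0.2126, terminal growth 0.031, discount at r = 0.151.
D_1 = 10.0161
D_2 = 12.1455
D_3 = 14.7276
D_4 = 17.8587
Terminal value at t=4: TV = D_5/(r−g) = 18.4123/(0.151−0.031) = 153.4362
P₀ = 10.0161/(1+0.151)^1 + 12.1455/(1+0.151)^2 + 14.7276/(1+0.151)^3 + 17.8587/(1+0.151)^4 + 153.4362/(1+0.151)^4 = 125.1268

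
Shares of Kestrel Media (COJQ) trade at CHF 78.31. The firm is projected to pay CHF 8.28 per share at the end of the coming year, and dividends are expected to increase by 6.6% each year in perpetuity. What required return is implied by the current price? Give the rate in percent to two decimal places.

17.17%

Rearranging the constant-growth DDM: r = D₁/P₀ + g.
r = 8.2800 / 78.31 + 0.066 = 0.10573 + 0.066 = 0.17173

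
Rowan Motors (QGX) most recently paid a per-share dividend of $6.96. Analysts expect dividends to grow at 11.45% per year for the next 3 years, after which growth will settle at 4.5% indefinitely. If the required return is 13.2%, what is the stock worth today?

Two-stage DDM. Project D₁…D_3 at 0.1145, terminal growth 0.045, discount at r = 0.132.
D_1 = 7.7569
D_2 = 8.6451
D_3 = 9.6349
Terminal value at t=3: TV = D_4/(r−g) = 10.0685/(0.132−0.045) = 115.7301
P₀ = 7.7569/(1+0.132)^1 + 8.6451/(1+0.132)^2 + 9.6349/(1+0.132)^3 + 115.7301/(1+0.132)^3 = 100.0235

$100.02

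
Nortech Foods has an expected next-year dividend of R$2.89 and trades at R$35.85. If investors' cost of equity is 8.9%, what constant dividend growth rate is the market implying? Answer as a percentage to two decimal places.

From P₀ = D₁/(r − g), the implied growth is g = r − D₁/P₀.
g = 0.089 − 2.89/35.85 = 0.089 − 0.08061 = 0.00839

0.84%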